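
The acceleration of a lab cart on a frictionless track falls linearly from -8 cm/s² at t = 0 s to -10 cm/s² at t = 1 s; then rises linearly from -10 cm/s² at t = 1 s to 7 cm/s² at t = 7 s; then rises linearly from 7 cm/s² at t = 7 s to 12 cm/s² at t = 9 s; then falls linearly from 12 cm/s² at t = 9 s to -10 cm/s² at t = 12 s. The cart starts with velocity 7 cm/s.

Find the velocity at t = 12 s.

Δv equals the area under the a-t graph; then v = v₀ + Δv.
0–1 s: ½(-8 + -10)(1) = -9 cm/s
1–7 s: ½(-10 + 7)(6) = -9 cm/s
7–9 s: ½(7 + 12)(2) = 19 cm/s
9–12 s: ½(12 + -10)(3) = 3 cm/s
Δv = 4 cm/s, so v(12) = 7 + (4) = 11 cm/s.

11 cm/s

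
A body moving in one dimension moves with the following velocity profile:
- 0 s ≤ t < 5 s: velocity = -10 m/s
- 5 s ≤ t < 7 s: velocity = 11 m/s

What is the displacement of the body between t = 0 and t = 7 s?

Displacement is the signed area under the v-t curve.
0–5 s: -10 × 5 = -50 m
5–7 s: 11 × 2 = 22 m
Net displacement = -28 m

-28 m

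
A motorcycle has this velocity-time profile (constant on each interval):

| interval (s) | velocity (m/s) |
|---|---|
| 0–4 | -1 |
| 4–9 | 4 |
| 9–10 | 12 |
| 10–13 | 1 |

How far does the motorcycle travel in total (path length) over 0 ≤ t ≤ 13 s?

Total distance travelled is ∫|v| dt — sum the magnitudes of each area piece.
0–4 s: |-1| × 4 = 4 m
4–9 s: |4| × 5 = 20 m
9–10 s: |12| × 1 = 12 m
10–13 s: |1| × 3 = 3 m
Total distance = 39 m

39 m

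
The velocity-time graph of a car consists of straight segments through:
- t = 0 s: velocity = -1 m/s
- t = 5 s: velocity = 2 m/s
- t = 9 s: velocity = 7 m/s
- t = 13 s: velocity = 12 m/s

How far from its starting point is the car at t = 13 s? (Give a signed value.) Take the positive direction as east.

Displacement is the signed area under the v-t curve.
0–5 s: ½(-1 + 2)(5) = 2.5 m
5–9 s: ½(2 + 7)(4) = 18 m
9–13 s: ½(7 + 12)(4) = 38 m
Net displacement = 58.5 m

58.5 m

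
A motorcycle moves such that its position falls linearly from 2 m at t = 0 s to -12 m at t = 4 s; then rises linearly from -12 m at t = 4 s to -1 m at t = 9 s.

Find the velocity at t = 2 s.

Velocity is the slope of the x-t graph on 0–4 s: (-12 − 2)/(4 − 0) = -3.5 m/s.

-3.5 m/s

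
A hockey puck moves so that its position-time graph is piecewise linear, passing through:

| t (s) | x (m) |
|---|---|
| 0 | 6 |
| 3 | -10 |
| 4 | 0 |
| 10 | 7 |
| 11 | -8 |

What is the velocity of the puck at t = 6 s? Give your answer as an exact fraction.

Velocity is the slope of the x-t graph on 4–10 s: (7 − 0)/(10 − 4) = 7/6 m/s.

7/6 m/s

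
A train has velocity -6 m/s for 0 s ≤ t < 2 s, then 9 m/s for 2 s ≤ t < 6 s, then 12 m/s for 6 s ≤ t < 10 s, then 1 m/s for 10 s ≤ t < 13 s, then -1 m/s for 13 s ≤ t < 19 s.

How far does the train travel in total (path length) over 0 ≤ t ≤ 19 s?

Distance (not displacement) is the total path length: add the absolute areas under v-t.
0–2 s: |-6| × 2 = 12 m
2–6 s: |9| × 4 = 36 m
6–10 s: |12| × 4 = 48 m
10–13 s: |1| × 3 = 3 m
13–19 s: |-1| × 6 = 6 m
Total distance = 105 m

105 m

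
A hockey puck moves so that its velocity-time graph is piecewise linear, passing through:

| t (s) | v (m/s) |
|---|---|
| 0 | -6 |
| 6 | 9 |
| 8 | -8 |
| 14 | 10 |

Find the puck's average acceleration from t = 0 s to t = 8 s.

Average acceleration = Δv/Δt = (-8 − -6)/(8 − 0) = -0.25 m/s².

-0.25 m/s²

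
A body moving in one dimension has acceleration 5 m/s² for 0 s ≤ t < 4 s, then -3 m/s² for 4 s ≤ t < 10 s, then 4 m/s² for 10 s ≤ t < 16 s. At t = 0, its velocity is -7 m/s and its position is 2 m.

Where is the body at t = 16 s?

On each constant-a segment, Δv = aΔt and Δx = v₀Δt + ½aΔt²; chain segment to segment.
0–4 s: v starts -7 m/s; Δx = -7·4 + ½·5·4² = 12 m; v ends 13 m/s.
4–10 s: v starts 13 m/s; Δx = 13·6 + ½·-3·6² = 24 m; v ends -5 m/s.
10–16 s: v starts -5 m/s; Δx = -5·6 + ½·4·6² = 42 m; v ends 19 m/s.
x(16) = 2 + Σ Δx = 80 m.

80 m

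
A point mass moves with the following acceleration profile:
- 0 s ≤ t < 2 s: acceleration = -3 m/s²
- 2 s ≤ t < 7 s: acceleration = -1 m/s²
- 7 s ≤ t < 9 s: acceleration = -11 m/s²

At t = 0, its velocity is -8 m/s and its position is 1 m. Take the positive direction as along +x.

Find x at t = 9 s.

On each constant-a segment, Δv = aΔt and Δx = v₀Δt + ½aΔt²; chain segment to segment.
0–2 s: v starts -8 m/s; Δx = -8·2 + ½·-3·2² = -22 m; v ends -14 m/s.
2–7 s: v starts -14 m/s; Δx = -14·5 + ½·-1·5² = -82.5 m; v ends -19 m/s.
7–9 s: v starts -19 m/s; Δx = -19·2 + ½·-11·2² = -60 m; v ends -41 m/s.
x(9) = 1 + Σ Δx = -163.5 m.

-163.5 m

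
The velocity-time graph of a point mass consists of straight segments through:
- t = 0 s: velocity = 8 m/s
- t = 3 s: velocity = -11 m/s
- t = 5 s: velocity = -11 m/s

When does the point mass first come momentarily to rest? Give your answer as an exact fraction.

v changes sign on 0–3 s (from 8 to -11); the graph is linear there, so v = 0 at t = 0 + (-8)·(3 − 0)/(-11 − 8) = 24/19 s.

t = 24/19 s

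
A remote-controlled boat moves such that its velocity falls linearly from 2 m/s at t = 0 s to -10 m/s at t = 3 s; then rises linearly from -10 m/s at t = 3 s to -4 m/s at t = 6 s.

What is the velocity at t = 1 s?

On 0–3 s the graph is linear from 2 to -10 m/s: v(1) = 2 + (-10 − 2)·(1 − 0)/(3 − 0) = -2 m/s.

-2 m/s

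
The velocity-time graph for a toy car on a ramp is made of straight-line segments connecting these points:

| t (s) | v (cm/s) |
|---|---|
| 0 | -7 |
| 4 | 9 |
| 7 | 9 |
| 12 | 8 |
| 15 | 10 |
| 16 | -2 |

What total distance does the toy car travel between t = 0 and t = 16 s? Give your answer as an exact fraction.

Distance (not displacement) is the total path length: add the absolute areas under v-t.
0–4 s: v = 0 at t = 1.75 s; triangle areas 6.125 + 10.125 = 16.25 cm
4–7 s: |9| × 3 = 27 cm
7–12 s: |½(9 + 8)(5)| = 42.5 cm
12–15 s: |½(8 + 10)(3)| = 27 cm
15–16 s: v = 0 at t = 95/6 s; triangle areas 25/6 + 1/6 = 13/3 cm
Total distance = 1405/12 cm

1405/12 cm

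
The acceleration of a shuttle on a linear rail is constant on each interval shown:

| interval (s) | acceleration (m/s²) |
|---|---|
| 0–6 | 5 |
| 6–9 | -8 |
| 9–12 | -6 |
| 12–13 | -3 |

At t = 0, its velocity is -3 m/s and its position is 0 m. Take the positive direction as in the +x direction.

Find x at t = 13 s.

On each constant-a segment, Δv = aΔt and Δx = v₀Δt + ½aΔt²; chain segment to segment.
0–6 s: v starts -3 m/s; Δx = -3·6 + ½·5·6² = 72 m; v ends 27 m/s.
6–9 s: v starts 27 m/s; Δx = 27·3 + ½·-8·3² = 45 m; v ends 3 m/s.
9–12 s: v starts 3 m/s; Δx = 3·3 + ½·-6·3² = -18 m; v ends -15 m/s.
12–13 s: v starts -15 m/s; Δx = -15·1 + ½·-3·1² = -16.5 m; v ends -18 m/s.
x(13) = 0 + Σ Δx = 82.5 m.

82.5 m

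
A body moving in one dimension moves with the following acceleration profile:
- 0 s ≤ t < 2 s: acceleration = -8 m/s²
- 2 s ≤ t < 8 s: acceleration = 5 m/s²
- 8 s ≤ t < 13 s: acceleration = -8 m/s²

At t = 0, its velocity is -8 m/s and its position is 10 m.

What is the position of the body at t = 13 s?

-146 m

On each constant-a segment, Δv = aΔt and Δx = v₀Δt + ½aΔt²; chain segment to segment.
0–2 s: v starts -8 m/s; Δx = -8·2 + ½·-8·2² = -32 m; v ends -24 m/s.
2–8 s: v starts -24 m/s; Δx = -24·6 + ½·5·6² = -54 m; v ends 6 m/s.
8–13 s: v starts 6 m/s; Δx = 6·5 + ½·-8·5² = -70 m; v ends -34 m/s.
x(13) = 10 + Σ Δx = -146 m.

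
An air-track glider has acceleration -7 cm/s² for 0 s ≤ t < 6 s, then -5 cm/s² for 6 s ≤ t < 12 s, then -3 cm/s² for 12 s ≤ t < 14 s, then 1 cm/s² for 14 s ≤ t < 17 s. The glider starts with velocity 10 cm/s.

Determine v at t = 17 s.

-65 cm/s

Δv equals the area under the a-t graph; then v = v₀ + Δv.
0–6 s: -7 × 6 = -42 cm/s
6–12 s: -5 × 6 = -30 cm/s
12–14 s: -3 × 2 = -6 cm/s
14–17 s: 1 × 3 = 3 cm/s
Δv = -75 cm/s, so v(17) = 10 + (-75) = -65 cm/s.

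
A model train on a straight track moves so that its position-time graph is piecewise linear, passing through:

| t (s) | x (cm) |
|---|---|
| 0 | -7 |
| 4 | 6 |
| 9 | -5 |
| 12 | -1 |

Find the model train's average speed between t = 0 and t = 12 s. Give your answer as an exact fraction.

Average speed = (total path length)/(elapsed time); on a piecewise-linear x-t graph the path length is Σ|Δx|.
0–4 s: |Δx| = |6 − -7| = 13 cm
4–9 s: |Δx| = |-5 − 6| = 11 cm
9–12 s: |Δx| = |-1 − -5| = 4 cm
Total path = 28 cm; average speed = 28/12 = 7/3 cm/s.

7/3 cm/s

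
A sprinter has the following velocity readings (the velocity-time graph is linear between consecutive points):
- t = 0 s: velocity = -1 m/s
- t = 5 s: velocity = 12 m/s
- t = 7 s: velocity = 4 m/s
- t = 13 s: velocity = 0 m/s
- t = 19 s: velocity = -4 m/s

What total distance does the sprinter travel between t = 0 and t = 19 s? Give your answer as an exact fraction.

1765/26 m

Distance (not displacement) is the total path length: add the absolute areas under v-t.
0–5 s: v = 0 at t = 5/13 s; triangle areas 5/26 + 360/13 = 725/26 m
5–7 s: |½(12 + 4)(2)| = 16 m
7–13 s: |½(4 + 0)(6)| = 12 m
13–19 s: |½(0 + -4)(6)| = 12 m
Total distance = 1765/26 m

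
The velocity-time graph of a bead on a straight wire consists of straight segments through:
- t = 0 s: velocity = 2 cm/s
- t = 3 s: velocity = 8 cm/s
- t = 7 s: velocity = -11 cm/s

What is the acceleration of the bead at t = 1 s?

Acceleration is the slope of the v-t graph on 0–3 s: (8 − 2)/(3 − 0) = 2 cm/s².

2 cm/s²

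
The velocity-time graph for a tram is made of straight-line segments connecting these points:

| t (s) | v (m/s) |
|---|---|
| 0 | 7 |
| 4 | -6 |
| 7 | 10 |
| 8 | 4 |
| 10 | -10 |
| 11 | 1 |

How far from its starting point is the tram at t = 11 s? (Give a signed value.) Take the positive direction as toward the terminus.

Net displacement equals the area under the velocity-time graph (areas below the axis count negative).
0–4 s: ½(7 + -6)(4) = 2 m
4–7 s: ½(-6 + 10)(3) = 6 m
7–8 s: ½(10 + 4)(1) = 7 m
8–10 s: ½(4 + -10)(2) = -6 m
10–11 s: ½(-10 + 1)(1) = -4.5 m
Net displacement = 4.5 m

4.5 m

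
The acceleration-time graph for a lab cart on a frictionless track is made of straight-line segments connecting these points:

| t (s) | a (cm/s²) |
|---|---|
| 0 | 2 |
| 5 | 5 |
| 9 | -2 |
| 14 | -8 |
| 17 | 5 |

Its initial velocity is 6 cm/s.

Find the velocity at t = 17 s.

Δv equals the area under the a-t graph; then v = v₀ + Δv.
0–5 s: ½(2 + 5)(5) = 17.5 cm/s
5–9 s: ½(5 + -2)(4) = 6 cm/s
9–14 s: ½(-2 + -8)(5) = -25 cm/s
14–17 s: ½(-8 + 5)(3) = -4.5 cm/s
Δv = -6 cm/s, so v(17) = 6 + (-6) = 0 cm/s.

0 cm/s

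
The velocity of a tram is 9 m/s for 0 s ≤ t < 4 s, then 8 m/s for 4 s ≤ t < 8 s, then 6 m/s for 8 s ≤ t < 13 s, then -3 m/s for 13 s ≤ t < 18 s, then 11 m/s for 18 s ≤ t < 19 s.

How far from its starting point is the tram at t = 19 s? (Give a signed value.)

94 m

Displacement is the signed area under the v-t curve.
0–4 s: 9 × 4 = 36 m
4–8 s: 8 × 4 = 32 m
8–13 s: 6 × 5 = 30 m
13–18 s: -3 × 5 = -15 m
18–19 s: 11 × 1 = 11 m
Net displacement = 94 m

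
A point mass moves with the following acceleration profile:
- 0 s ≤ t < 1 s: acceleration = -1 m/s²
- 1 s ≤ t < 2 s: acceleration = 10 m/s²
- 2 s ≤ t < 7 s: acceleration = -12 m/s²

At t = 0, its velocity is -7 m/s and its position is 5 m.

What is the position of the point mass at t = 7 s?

On each constant-a segment, Δv = aΔt and Δx = v₀Δt + ½aΔt²; chain segment to segment.
0–1 s: v starts -7 m/s; Δx = -7·1 + ½·-1·1² = -7.5 m; v ends -8 m/s.
1–2 s: v starts -8 m/s; Δx = -8·1 + ½·10·1² = -3 m; v ends 2 m/s.
2–7 s: v starts 2 m/s; Δx = 2·5 + ½·-12·5² = -140 m; v ends -58 m/s.
x(7) = 5 + Σ Δx = -145.5 m.

-145.5 m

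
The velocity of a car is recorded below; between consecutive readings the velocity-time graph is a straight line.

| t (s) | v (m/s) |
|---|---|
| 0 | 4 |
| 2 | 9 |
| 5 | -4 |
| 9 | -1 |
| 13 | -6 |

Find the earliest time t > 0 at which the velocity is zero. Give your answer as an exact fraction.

t = 53/13 s

v changes sign on 2–5 s (from 9 to -4); the graph is linear there, so v = 0 at t = 2 + (-9)·(5 − 2)/(-4 − 9) = 53/13 s.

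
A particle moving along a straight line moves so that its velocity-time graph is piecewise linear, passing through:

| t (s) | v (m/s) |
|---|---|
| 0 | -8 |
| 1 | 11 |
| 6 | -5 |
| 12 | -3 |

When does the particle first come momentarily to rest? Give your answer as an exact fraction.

t = 8/19 s

v changes sign on 0–1 s (from -8 to 11); the graph is linear there, so v = 0 at t = 0 + (8)·(1 − 0)/(11 − -8) = 8/19 s.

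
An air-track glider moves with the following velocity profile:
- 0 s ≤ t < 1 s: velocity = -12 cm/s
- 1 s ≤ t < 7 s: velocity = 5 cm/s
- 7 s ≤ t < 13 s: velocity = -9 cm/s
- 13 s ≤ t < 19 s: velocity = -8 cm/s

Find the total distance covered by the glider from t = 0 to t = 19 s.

144 cm

Total distance travelled is ∫|v| dt — sum the magnitudes of each area piece.
0–1 s: |-12| × 1 = 12 cm
1–7 s: |5| × 6 = 30 cm
7–13 s: |-9| × 6 = 54 cm
13–19 s: |-8| × 6 = 48 cm
Total distance = 144 cm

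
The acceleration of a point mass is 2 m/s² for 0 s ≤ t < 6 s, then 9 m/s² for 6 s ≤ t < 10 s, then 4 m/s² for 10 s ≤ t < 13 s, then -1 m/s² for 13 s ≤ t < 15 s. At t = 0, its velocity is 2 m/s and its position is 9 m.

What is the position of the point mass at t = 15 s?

475 m

On each constant-a segment, Δv = aΔt and Δx = v₀Δt + ½aΔt²; chain segment to segment.
0–6 s: v starts 2 m/s; Δx = 2·6 + ½·2·6² = 48 m; v ends 14 m/s.
6–10 s: v starts 14 m/s; Δx = 14·4 + ½·9·4² = 128 m; v ends 50 m/s.
10–13 s: v starts 50 m/s; Δx = 50·3 + ½·4·3² = 168 m; v ends 62 m/s.
13–15 s: v starts 62 m/s; Δx = 62·2 + ½·-1·2² = 122 m; v ends 60 m/s.
x(15) = 9 + Σ Δx = 475 m.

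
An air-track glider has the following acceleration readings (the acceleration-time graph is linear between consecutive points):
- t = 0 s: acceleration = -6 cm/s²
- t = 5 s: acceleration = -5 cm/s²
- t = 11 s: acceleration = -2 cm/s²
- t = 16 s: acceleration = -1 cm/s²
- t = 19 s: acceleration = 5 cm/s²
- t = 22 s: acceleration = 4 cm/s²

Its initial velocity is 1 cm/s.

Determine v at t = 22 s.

Δv equals the area under the a-t graph; then v = v₀ + Δv.
0–5 s: ½(-6 + -5)(5) = -27.5 cm/s
5–11 s: ½(-5 + -2)(6) = -21 cm/s
11–16 s: ½(-2 + -1)(5) = -7.5 cm/s
16–19 s: ½(-1 + 5)(3) = 6 cm/s
19–22 s: ½(5 + 4)(3) = 13.5 cm/s
Δv = -36.5 cm/s, so v(22) = 1 + (-36.5) = -35.5 cm/s.

-35.5 cm/s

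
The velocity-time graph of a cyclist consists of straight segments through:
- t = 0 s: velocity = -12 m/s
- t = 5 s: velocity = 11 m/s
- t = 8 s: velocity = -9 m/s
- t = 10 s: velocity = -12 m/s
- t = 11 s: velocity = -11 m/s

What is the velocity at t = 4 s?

6.4 m/s

On 0–5 s the graph is linear from -12 to 11 m/s: v(4) = -12 + (11 − -12)·(4 − 0)/(5 − 0) = 6.4 m/s.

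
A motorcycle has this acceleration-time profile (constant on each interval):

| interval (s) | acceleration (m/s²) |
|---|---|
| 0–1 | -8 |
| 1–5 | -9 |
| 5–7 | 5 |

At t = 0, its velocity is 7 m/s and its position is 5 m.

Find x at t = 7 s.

On each constant-a segment, Δv = aΔt and Δx = v₀Δt + ½aΔt²; chain segment to segment.
0–1 s: v starts 7 m/s; Δx = 7·1 + ½·-8·1² = 3 m; v ends -1 m/s.
1–5 s: v starts -1 m/s; Δx = -1·4 + ½·-9·4² = -76 m; v ends -37 m/s.
5–7 s: v starts -37 m/s; Δx = -37·2 + ½·5·2² = -64 m; v ends -27 m/s.
x(7) = 5 + Σ Δx = -132 m.

-132 m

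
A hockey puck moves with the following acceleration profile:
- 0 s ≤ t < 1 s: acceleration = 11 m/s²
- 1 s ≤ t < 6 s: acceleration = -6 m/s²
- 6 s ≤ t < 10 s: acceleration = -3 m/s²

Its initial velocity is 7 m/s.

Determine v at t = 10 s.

Δv equals the area under the a-t graph; then v = v₀ + Δv.
0–1 s: 11 × 1 = 11 m/s
1–6 s: -6 × 5 = -30 m/s
6–10 s: -3 × 4 = -12 m/s
Δv = -31 m/s, so v(10) = 7 + (-31) = -24 m/s.

-24 m/s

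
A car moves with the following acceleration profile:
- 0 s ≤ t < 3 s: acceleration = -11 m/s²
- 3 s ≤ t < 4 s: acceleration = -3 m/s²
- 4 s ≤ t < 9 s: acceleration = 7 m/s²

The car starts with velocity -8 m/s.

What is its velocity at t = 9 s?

Δv equals the area under the a-t graph; then v = v₀ + Δv.
0–3 s: -11 × 3 = -33 m/s
3–4 s: -3 × 1 = -3 m/s
4–9 s: 7 × 5 = 35 m/s
Δv = -1 m/s, so v(9) = -8 + (-1) = -9 m/s.

-9 m/s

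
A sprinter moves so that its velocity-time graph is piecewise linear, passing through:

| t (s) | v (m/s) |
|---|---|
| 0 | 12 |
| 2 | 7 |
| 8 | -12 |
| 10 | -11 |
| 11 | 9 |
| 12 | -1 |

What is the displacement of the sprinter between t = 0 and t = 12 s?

Displacement is the signed area under the v-t curve.
0–2 s: ½(12 + 7)(2) = 19 m
2–8 s: ½(7 + -12)(6) = -15 m
8–10 s: ½(-12 + -11)(2) = -23 m
10–11 s: ½(-11 + 9)(1) = -1 m
11–12 s: ½(9 + -1)(1) = 4 m
Net displacement = -16 m

-16 m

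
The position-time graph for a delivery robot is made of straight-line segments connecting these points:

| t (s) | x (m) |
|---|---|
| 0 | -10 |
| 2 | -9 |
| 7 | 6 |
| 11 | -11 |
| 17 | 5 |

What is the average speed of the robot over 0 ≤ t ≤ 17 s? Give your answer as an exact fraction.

Average speed = (total path length)/(elapsed time); on a piecewise-linear x-t graph the path length is Σ|Δx|.
0–2 s: |Δx| = |-9 − -10| = 1 m
2–7 s: |Δx| = |6 − -9| = 15 m
7–11 s: |Δx| = |-11 − 6| = 17 m
11–17 s: |Δx| = |5 − -11| = 16 m
Total path = 49 m; average speed = 49/17 = 49/17 m/s.

49/17 m/s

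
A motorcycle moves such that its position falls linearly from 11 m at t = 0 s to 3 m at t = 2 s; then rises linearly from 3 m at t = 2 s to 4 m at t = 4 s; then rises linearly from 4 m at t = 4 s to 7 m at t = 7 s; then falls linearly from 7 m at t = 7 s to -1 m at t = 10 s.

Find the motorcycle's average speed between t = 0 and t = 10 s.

Average speed = (total path length)/(elapsed time); on a piecewise-linear x-t graph the path length is Σ|Δx|.
0–2 s: |Δx| = |3 − 11| = 8 m
2–4 s: |Δx| = |4 − 3| = 1 m
4–7 s: |Δx| = |7 − 4| = 3 m
7–10 s: |Δx| = |-1 − 7| = 8 m
Total path = 20 m; average speed = 20/10 = 2 m/s.

2 m/s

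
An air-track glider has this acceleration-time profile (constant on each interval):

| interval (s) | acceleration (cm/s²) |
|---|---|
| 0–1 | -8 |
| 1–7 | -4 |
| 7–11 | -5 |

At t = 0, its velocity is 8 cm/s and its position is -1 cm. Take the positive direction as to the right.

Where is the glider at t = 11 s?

On each constant-a segment, Δv = aΔt and Δx = v₀Δt + ½aΔt²; chain segment to segment.
0–1 s: v starts 8 cm/s; Δx = 8·1 + ½·-8·1² = 4 cm; v ends 0 cm/s.
1–7 s: v starts 0 cm/s; Δx = 0·6 + ½·-4·6² = -72 cm; v ends -24 cm/s.
7–11 s: v starts -24 cm/s; Δx = -24·4 + ½·-5·4² = -136 cm; v ends -44 cm/s.
x(11) = -1 + Σ Δx = -205 cm.

-205 cm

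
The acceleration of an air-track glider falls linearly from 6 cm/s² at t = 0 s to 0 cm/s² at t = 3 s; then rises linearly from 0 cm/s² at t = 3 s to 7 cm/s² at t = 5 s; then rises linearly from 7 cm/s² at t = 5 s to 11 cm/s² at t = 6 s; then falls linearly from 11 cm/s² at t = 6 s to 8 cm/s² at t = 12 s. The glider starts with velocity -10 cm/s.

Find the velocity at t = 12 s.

72 cm/s

Δv equals the area under the a-t graph; then v = v₀ + Δv.
0–3 s: ½(6 + 0)(3) = 9 cm/s
3–5 s: ½(0 + 7)(2) = 7 cm/s
5–6 s: ½(7 + 11)(1) = 9 cm/s
6–12 s: ½(11 + 8)(6) = 57 cm/s
Δv = 82 cm/s, so v(12) = -10 + (82) = 72 cm/s.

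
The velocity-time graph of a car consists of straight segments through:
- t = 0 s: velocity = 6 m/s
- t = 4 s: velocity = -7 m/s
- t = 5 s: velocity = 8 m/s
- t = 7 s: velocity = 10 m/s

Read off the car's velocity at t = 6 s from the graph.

On 5–7 s the graph is linear from 8 to 10 m/s: v(6) = 8 + (10 − 8)·(6 − 5)/(7 − 5) = 9 m/s.

9 m/s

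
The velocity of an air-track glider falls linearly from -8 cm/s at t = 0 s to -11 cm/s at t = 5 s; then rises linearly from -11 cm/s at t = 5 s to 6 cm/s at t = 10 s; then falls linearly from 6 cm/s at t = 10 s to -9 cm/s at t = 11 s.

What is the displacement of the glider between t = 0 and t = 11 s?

-61.5 cm

Displacement is the signed area under the v-t curve.
0–5 s: ½(-8 + -11)(5) = -47.5 cm
5–10 s: ½(-11 + 6)(5) = -12.5 cm
10–11 s: ½(6 + -9)(1) = -1.5 cm
Net displacement = -61.5 cm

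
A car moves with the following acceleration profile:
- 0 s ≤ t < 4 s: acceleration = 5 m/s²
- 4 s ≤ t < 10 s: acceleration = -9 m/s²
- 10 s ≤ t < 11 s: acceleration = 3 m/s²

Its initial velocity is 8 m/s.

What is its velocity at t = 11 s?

-23 m/s

Δv equals the area under the a-t graph; then v = v₀ + Δv.
0–4 s: 5 × 4 = 20 m/s
4–10 s: -9 × 6 = -54 m/s
10–11 s: 3 × 1 = 3 m/s
Δv = -31 m/s, so v(11) = 8 + (-31) = -23 m/s.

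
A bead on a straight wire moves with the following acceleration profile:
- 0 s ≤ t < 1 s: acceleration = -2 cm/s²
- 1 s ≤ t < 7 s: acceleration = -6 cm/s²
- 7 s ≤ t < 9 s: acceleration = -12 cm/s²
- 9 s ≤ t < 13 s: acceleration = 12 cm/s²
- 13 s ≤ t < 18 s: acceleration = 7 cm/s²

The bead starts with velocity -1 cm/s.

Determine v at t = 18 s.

Δv equals the area under the a-t graph; then v = v₀ + Δv.
0–1 s: -2 × 1 = -2 cm/s
1–7 s: -6 × 6 = -36 cm/s
7–9 s: -12 × 2 = -24 cm/s
9–13 s: 12 × 4 = 48 cm/s
13–18 s: 7 × 5 = 35 cm/s
Δv = 21 cm/s, so v(18) = -1 + (21) = 20 cm/s.

20 cm/s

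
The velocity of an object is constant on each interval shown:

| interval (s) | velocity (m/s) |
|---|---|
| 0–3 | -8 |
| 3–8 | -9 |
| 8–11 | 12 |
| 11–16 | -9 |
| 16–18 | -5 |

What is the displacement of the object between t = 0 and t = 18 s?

-88 m

Displacement is the signed area under the v-t curve.
0–3 s: -8 × 3 = -24 m
3–8 s: -9 × 5 = -45 m
8–11 s: 12 × 3 = 36 m
11–16 s: -9 × 5 = -45 m
16–18 s: -5 × 2 = -10 m
Net displacement = -88 m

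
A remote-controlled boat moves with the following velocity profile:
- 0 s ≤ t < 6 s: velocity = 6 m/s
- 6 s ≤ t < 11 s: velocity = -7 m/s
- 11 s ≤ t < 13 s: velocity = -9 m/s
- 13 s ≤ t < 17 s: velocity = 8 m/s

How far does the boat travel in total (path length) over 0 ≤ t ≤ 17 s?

Total distance travelled is ∫|v| dt — sum the magnitudes of each area piece.
0–6 s: |6| × 6 = 36 m
6–11 s: |-7| × 5 = 35 m
11–13 s: |-9| × 2 = 18 m
13–17 s: |8| × 4 = 32 m
Total distance = 121 m

121 m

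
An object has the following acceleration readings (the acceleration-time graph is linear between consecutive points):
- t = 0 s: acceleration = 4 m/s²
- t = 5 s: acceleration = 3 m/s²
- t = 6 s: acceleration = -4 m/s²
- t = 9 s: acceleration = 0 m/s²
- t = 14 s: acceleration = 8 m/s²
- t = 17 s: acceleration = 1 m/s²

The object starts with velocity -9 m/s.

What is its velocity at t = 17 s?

35.5 m/s

Δv equals the area under the a-t graph; then v = v₀ + Δv.
0–5 s: ½(4 + 3)(5) = 17.5 m/s
5–6 s: ½(3 + -4)(1) = -0.5 m/s
6–9 s: ½(-4 + 0)(3) = -6 m/s
9–14 s: ½(0 + 8)(5) = 20 m/s
14–17 s: ½(8 + 1)(3) = 13.5 m/s
Δv = 44.5 m/s, so v(17) = -9 + (44.5) = 35.5 m/s.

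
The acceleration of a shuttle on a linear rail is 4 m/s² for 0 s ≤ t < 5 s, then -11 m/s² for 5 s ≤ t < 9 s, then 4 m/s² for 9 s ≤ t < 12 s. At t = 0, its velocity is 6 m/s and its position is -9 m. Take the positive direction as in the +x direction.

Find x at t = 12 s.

On each constant-a segment, Δv = aΔt and Δx = v₀Δt + ½aΔt²; chain segment to segment.
0–5 s: v starts 6 m/s; Δx = 6·5 + ½·4·5² = 80 m; v ends 26 m/s.
5–9 s: v starts 26 m/s; Δx = 26·4 + ½·-11·4² = 16 m; v ends -18 m/s.
9–12 s: v starts -18 m/s; Δx = -18·3 + ½·4·3² = -36 m; v ends -6 m/s.
x(12) = -9 + Σ Δx = 51 m.

51 m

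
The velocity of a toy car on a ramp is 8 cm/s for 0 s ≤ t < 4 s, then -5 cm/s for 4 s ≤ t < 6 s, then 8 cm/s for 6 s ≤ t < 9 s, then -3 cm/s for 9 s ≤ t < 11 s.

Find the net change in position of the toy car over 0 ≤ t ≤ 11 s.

Displacement is the signed area under the v-t curve.
0–4 s: 8 × 4 = 32 cm
4–6 s: -5 × 2 = -10 cm
6–9 s: 8 × 3 = 24 cm
9–11 s: -3 × 2 = -6 cm
Net displacement = 40 cm

40 cm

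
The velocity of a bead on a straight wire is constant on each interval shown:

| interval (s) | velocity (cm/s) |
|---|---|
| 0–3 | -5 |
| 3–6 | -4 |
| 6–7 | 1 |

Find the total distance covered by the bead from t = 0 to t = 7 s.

28 cm

Distance (not displacement) is the total path length: add the absolute areas under v-t.
0–3 s: |-5| × 3 = 15 cm
3–6 s: |-4| × 3 = 12 cm
6–7 s: |1| × 1 = 1 cm
Total distance = 28 cm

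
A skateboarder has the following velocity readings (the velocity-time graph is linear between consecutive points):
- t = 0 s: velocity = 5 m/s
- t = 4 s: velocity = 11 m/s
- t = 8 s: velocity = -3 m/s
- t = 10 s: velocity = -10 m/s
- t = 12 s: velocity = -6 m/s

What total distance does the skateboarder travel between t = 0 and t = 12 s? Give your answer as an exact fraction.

Total distance travelled is ∫|v| dt — sum the magnitudes of each area piece.
0–4 s: |½(5 + 11)(4)| = 32 m
4–8 s: v = 0 at t = 50/7 s; triangle areas 121/7 + 9/7 = 130/7 m
8–10 s: |½(-3 + -10)(2)| = 13 m
10–12 s: |½(-10 + -6)(2)| = 16 m
Total distance = 557/7 m

557/7 m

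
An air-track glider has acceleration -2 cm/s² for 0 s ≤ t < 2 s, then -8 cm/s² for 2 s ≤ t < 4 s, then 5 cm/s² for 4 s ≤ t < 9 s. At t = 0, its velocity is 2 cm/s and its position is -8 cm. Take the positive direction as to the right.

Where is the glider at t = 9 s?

-55.5 cm

On each constant-a segment, Δv = aΔt and Δx = v₀Δt + ½aΔt²; chain segment to segment.
0–2 s: v starts 2 cm/s; Δx = 2·2 + ½·-2·2² = 0 cm; v ends -2 cm/s.
2–4 s: v starts -2 cm/s; Δx = -2·2 + ½·-8·2² = -20 cm; v ends -18 cm/s.
4–9 s: v starts -18 cm/s; Δx = -18·5 + ½·5·5² = -27.5 cm; v ends 7 cm/s.
x(9) = -8 + Σ Δx = -55.5 cm.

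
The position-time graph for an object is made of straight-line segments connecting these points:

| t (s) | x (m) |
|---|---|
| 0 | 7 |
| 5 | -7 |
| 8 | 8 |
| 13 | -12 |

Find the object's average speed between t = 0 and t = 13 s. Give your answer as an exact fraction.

49/13 m/s

Average speed = (total path length)/(elapsed time); on a piecewise-linear x-t graph the path length is Σ|Δx|.
0–5 s: |Δx| = |-7 − 7| = 14 m
5–8 s: |Δx| = |8 − -7| = 15 m
8–13 s: |Δx| = |-12 − 8| = 20 m
Total path = 49 m; average speed = 49/13 = 49/13 m/s.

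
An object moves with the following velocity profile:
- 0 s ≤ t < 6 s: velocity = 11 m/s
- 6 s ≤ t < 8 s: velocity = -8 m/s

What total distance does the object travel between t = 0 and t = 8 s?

Total distance travelled is ∫|v| dt — sum the magnitudes of each area piece.
0–6 s: |11| × 6 = 66 m
6–8 s: |-8| × 2 = 16 m
Total distance = 82 m

82 m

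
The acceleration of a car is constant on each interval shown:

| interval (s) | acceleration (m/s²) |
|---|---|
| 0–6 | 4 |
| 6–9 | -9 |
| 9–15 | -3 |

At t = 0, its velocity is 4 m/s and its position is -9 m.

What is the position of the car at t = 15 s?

On each constant-a segment, Δv = aΔt and Δx = v₀Δt + ½aΔt²; chain segment to segment.
0–6 s: v starts 4 m/s; Δx = 4·6 + ½·4·6² = 96 m; v ends 28 m/s.
6–9 s: v starts 28 m/s; Δx = 28·3 + ½·-9·3² = 43.5 m; v ends 1 m/s.
9–15 s: v starts 1 m/s; Δx = 1·6 + ½·-3·6² = -48 m; v ends -17 m/s.
x(15) = -9 + Σ Δx = 82.5 m.

82.5 m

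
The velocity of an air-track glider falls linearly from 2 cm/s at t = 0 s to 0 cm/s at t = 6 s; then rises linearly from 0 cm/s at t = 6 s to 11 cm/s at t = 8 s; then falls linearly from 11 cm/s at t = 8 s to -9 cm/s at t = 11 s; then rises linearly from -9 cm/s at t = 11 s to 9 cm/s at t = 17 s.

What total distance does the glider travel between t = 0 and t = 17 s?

Total distance travelled is ∫|v| dt — sum the magnitudes of each area piece.
0–6 s: |½(2 + 0)(6)| = 6 cm
6–8 s: |½(0 + 11)(2)| = 11 cm
8–11 s: v = 0 at t = 9.65 s; triangle areas 9.075 + 6.075 = 15.15 cm
11–17 s: v = 0 at t = 14 s; triangle areas 13.5 + 13.5 = 27 cm
Total distance = 59.15 cm

59.15 cm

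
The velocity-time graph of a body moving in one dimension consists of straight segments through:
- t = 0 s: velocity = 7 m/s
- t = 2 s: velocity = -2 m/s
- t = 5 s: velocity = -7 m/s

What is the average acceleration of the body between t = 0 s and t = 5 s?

Average acceleration = Δv/Δt = (-7 − 7)/(5 − 0) = -2.8 m/s².

-2.8 m/s²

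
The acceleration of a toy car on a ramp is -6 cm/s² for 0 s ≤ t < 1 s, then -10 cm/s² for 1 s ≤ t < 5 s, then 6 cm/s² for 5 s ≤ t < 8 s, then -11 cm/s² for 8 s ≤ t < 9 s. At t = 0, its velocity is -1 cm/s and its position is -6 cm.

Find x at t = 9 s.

On each constant-a segment, Δv = aΔt and Δx = v₀Δt + ½aΔt²; chain segment to segment.
0–1 s: v starts -1 cm/s; Δx = -1·1 + ½·-6·1² = -4 cm; v ends -7 cm/s.
1–5 s: v starts -7 cm/s; Δx = -7·4 + ½·-10·4² = -108 cm; v ends -47 cm/s.
5–8 s: v starts -47 cm/s; Δx = -47·3 + ½·6·3² = -114 cm; v ends -29 cm/s.
8–9 s: v starts -29 cm/s; Δx = -29·1 + ½·-11·1² = -34.5 cm; v ends -40 cm/s.
x(9) = -6 + Σ Δx = -266.5 cm.

-266.5 cm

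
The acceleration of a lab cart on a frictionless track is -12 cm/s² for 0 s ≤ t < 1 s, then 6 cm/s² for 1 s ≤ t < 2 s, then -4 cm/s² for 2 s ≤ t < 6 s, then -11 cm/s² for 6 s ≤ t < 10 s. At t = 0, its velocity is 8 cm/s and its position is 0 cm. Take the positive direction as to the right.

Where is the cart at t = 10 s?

On each constant-a segment, Δv = aΔt and Δx = v₀Δt + ½aΔt²; chain segment to segment.
0–1 s: v starts 8 cm/s; Δx = 8·1 + ½·-12·1² = 2 cm; v ends -4 cm/s.
1–2 s: v starts -4 cm/s; Δx = -4·1 + ½·6·1² = -1 cm; v ends 2 cm/s.
2–6 s: v starts 2 cm/s; Δx = 2·4 + ½·-4·4² = -24 cm; v ends -14 cm/s.
6–10 s: v starts -14 cm/s; Δx = -14·4 + ½·-11·4² = -144 cm; v ends -58 cm/s.
x(10) = 0 + Σ Δx = -167 cm.

-167 cm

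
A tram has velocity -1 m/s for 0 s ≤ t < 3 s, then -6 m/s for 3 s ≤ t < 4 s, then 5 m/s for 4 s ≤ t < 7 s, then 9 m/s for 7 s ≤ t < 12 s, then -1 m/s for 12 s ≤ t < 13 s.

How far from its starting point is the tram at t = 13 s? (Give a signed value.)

Displacement is the signed area under the v-t curve.
0–3 s: -1 × 3 = -3 m
3–4 s: -6 × 1 = -6 m
4–7 s: 5 × 3 = 15 m
7–12 s: 9 × 5 = 45 m
12–13 s: -1 × 1 = -1 m
Net displacement = 50 m

50 m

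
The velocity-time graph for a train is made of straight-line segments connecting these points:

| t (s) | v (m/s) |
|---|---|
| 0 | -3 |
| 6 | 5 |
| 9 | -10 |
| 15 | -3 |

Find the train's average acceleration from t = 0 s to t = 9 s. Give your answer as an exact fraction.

Average acceleration = Δv/Δt = (-10 − -3)/(9 − 0) = -7/9 m/s².

-7/9 m/s²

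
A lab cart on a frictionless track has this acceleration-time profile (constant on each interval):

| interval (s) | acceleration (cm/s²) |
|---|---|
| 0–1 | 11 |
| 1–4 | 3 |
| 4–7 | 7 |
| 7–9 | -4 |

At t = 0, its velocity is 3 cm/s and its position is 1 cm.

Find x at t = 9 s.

On each constant-a segment, Δv = aΔt and Δx = v₀Δt + ½aΔt²; chain segment to segment.
0–1 s: v starts 3 cm/s; Δx = 3·1 + ½·11·1² = 8.5 cm; v ends 14 cm/s.
1–4 s: v starts 14 cm/s; Δx = 14·3 + ½·3·3² = 55.5 cm; v ends 23 cm/s.
4–7 s: v starts 23 cm/s; Δx = 23·3 + ½·7·3² = 100.5 cm; v ends 44 cm/s.
7–9 s: v starts 44 cm/s; Δx = 44·2 + ½·-4·2² = 80 cm; v ends 36 cm/s.
x(9) = 1 + Σ Δx = 245.5 cm.

245.5 cm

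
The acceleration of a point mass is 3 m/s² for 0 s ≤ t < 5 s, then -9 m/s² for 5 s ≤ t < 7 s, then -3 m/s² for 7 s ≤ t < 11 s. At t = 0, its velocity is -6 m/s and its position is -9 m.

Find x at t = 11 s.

On each constant-a segment, Δv = aΔt and Δx = v₀Δt + ½aΔt²; chain segment to segment.
0–5 s: v starts -6 m/s; Δx = -6·5 + ½·3·5² = 7.5 m; v ends 9 m/s.
5–7 s: v starts 9 m/s; Δx = 9·2 + ½·-9·2² = 0 m; v ends -9 m/s.
7–11 s: v starts -9 m/s; Δx = -9·4 + ½·-3·4² = -60 m; v ends -21 m/s.
x(11) = -9 + Σ Δx = -61.5 m.

-61.5 m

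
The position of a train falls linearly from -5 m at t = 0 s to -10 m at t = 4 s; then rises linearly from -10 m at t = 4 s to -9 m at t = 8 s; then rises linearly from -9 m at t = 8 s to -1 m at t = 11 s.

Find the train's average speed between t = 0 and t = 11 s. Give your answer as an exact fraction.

Average speed = (total path length)/(elapsed time); on a piecewise-linear x-t graph the path length is Σ|Δx|.
0–4 s: |Δx| = |-10 − -5| = 5 m
4–8 s: |Δx| = |-9 − -10| = 1 m
8–11 s: |Δx| = |-1 − -9| = 8 m
Total path = 14 m; average speed = 14/11 = 14/11 m/s.

14/11 m/s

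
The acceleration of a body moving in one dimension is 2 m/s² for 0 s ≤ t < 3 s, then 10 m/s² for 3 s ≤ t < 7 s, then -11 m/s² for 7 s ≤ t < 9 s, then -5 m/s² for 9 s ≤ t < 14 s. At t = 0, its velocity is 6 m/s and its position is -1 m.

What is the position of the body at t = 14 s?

323.5 m

On each constant-a segment, Δv = aΔt and Δx = v₀Δt + ½aΔt²; chain segment to segment.
0–3 s: v starts 6 m/s; Δx = 6·3 + ½·2·3² = 27 m; v ends 12 m/s.
3–7 s: v starts 12 m/s; Δx = 12·4 + ½·10·4² = 128 m; v ends 52 m/s.
7–9 s: v starts 52 m/s; Δx = 52·2 + ½·-11·2² = 82 m; v ends 30 m/s.
9–14 s: v starts 30 m/s; Δx = 30·5 + ½·-5·5² = 87.5 m; v ends 5 m/s.
x(14) = -1 + Σ Δx = 323.5 m.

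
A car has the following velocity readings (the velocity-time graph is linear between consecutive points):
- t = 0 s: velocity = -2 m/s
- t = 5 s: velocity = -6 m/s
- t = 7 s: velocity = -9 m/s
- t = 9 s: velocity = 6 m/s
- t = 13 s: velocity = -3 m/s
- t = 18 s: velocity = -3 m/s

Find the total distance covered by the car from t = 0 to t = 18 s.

67.8 m

Total distance travelled is ∫|v| dt — sum the magnitudes of each area piece.
0–5 s: |½(-2 + -6)(5)| = 20 m
5–7 s: |½(-6 + -9)(2)| = 15 m
7–9 s: v = 0 at t = 8.2 s; triangle areas 5.4 + 2.4 = 7.8 m
9–13 s: v = 0 at t = 35/3 s; triangle areas 8 + 2 = 10 m
13–18 s: |-3| × 5 = 15 m
Total distance = 67.8 m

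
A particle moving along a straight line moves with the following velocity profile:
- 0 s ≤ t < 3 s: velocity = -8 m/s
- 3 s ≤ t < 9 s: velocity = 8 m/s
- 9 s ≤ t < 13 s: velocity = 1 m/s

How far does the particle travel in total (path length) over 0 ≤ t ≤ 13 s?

76 m

Distance (not displacement) is the total path length: add the absolute areas under v-t.
0–3 s: |-8| × 3 = 24 m
3–9 s: |8| × 6 = 48 m
9–13 s: |1| × 4 = 4 m
Total distance = 76 m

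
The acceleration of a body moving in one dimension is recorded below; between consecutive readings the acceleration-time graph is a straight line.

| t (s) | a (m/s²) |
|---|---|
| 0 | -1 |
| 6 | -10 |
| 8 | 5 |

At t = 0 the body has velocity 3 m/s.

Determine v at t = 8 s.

Δv equals the area under the a-t graph; then v = v₀ + Δv.
0–6 s: ½(-1 + -10)(6) = -33 m/s
6–8 s: ½(-10 + 5)(2) = -5 m/s
Δv = -38 m/s, so v(8) = 3 + (-38) = -35 m/s.

-35 m/s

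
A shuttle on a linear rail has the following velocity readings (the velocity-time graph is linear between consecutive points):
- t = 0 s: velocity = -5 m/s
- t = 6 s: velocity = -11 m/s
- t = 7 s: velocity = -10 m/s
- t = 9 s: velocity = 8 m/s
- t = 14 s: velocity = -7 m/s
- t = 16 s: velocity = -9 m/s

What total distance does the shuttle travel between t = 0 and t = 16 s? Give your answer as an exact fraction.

Total distance travelled is ∫|v| dt — sum the magnitudes of each area piece.
0–6 s: |½(-5 + -11)(6)| = 48 m
6–7 s: |½(-11 + -10)(1)| = 10.5 m
7–9 s: v = 0 at t = 73/9 s; triangle areas 50/9 + 32/9 = 82/9 m
9–14 s: v = 0 at t = 35/3 s; triangle areas 32/3 + 49/6 = 113/6 m
14–16 s: |½(-7 + -9)(2)| = 16 m
Total distance = 922/9 m

922/9 m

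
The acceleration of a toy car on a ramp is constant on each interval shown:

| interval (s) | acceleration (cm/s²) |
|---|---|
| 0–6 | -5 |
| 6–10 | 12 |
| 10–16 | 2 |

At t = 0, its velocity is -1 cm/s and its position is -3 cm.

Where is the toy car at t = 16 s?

11 cm

On each constant-a segment, Δv = aΔt and Δx = v₀Δt + ½aΔt²; chain segment to segment.
0–6 s: v starts -1 cm/s; Δx = -1·6 + ½·-5·6² = -96 cm; v ends -31 cm/s.
6–10 s: v starts -31 cm/s; Δx = -31·4 + ½·12·4² = -28 cm; v ends 17 cm/s.
10–16 s: v starts 17 cm/s; Δx = 17·6 + ½·2·6² = 138 cm; v ends 29 cm/s.
x(16) = -3 + Σ Δx = 11 cm.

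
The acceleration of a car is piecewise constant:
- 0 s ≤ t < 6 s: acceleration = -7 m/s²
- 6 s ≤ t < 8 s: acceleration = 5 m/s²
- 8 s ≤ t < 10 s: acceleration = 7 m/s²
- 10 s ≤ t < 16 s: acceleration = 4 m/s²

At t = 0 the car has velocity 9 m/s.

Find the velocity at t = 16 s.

Δv equals the area under the a-t graph; then v = v₀ + Δv.
0–6 s: -7 × 6 = -42 m/s
6–8 s: 5 × 2 = 10 m/s
8–10 s: 7 × 2 = 14 m/s
10–16 s: 4 × 6 = 24 m/s
Δv = 6 m/s, so v(16) = 9 + (6) = 15 m/s.

15 m/s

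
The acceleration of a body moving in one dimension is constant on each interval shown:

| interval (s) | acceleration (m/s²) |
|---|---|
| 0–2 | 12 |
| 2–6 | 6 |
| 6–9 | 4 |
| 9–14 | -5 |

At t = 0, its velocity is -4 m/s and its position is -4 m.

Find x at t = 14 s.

507.5 m

On each constant-a segment, Δv = aΔt and Δx = v₀Δt + ½aΔt²; chain segment to segment.
0–2 s: v starts -4 m/s; Δx = -4·2 + ½·12·2² = 16 m; v ends 20 m/s.
2–6 s: v starts 20 m/s; Δx = 20·4 + ½·6·4² = 128 m; v ends 44 m/s.
6–9 s: v starts 44 m/s; Δx = 44·3 + ½·4·3² = 150 m; v ends 56 m/s.
9–14 s: v starts 56 m/s; Δx = 56·5 + ½·-5·5² = 217.5 m; v ends 31 m/s.
x(14) = -4 + Σ Δx = 507.5 m.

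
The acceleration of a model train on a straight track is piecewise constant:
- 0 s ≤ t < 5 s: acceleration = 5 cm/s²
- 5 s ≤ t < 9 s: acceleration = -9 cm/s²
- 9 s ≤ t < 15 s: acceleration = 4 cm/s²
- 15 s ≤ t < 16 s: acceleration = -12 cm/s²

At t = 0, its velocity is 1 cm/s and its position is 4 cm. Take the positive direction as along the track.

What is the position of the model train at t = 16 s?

On each constant-a segment, Δv = aΔt and Δx = v₀Δt + ½aΔt²; chain segment to segment.
0–5 s: v starts 1 cm/s; Δx = 1·5 + ½·5·5² = 67.5 cm; v ends 26 cm/s.
5–9 s: v starts 26 cm/s; Δx = 26·4 + ½·-9·4² = 32 cm; v ends -10 cm/s.
9–15 s: v starts -10 cm/s; Δx = -10·6 + ½·4·6² = 12 cm; v ends 14 cm/s.
15–16 s: v starts 14 cm/s; Δx = 14·1 + ½·-12·1² = 8 cm; v ends 2 cm/s.
x(16) = 4 + Σ Δx = 123.5 cm.

123.5 cm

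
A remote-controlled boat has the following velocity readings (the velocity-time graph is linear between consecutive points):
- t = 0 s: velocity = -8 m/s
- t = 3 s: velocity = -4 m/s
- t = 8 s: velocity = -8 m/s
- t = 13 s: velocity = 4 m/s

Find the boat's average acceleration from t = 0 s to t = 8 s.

Average acceleration = Δv/Δt = (-8 − -8)/(8 − 0) = 0 m/s².

0 m/s²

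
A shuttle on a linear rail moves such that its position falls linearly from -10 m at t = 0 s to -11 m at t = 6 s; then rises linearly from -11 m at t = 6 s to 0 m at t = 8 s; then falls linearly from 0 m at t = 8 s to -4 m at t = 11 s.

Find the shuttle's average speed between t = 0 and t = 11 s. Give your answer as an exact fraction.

Average speed = (total path length)/(elapsed time); on a piecewise-linear x-t graph the path length is Σ|Δx|.
0–6 s: |Δx| = |-11 − -10| = 1 m
6–8 s: |Δx| = |0 − -11| = 11 m
8–11 s: |Δx| = |-4 − 0| = 4 m
Total path = 16 m; average speed = 16/11 = 16/11 m/s.

16/11 m/s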